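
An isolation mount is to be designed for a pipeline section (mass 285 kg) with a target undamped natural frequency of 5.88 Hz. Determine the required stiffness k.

ω_n = 2πf_n = 2π × 5.88 = 36.95 rad/s.
k = m·ω_n² = 285 × 36.95² = 285 × 1365 = 389000 N/m.

389000 N/m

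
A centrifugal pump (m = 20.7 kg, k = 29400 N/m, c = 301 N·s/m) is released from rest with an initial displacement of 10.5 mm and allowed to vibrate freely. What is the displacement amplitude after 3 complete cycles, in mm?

ζ = c/(2√(km)) = 301/(2√(29400 × 20.7)) = 301/1560 = 0.1929.
Logarithmic decrement δ = 2πζ/√(1 − ζ²) = 2π × 0.1929/√(1 − 0.0372) = 1.235.
After n cycles, x_n/x₀ = e^(−nδ), so x_3 = 10.5 × e^(−3 × 1.235) = 10.5 × 0.02457 = 0.2580 mm.

0.258 mm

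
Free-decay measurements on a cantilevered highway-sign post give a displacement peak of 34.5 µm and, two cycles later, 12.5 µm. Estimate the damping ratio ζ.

0.0805

Logarithmic decrement δ = (1/n)·ln(x₀/x_n) = (1/2)·ln(34.5/12.5) = (1/2)·ln(2.760) = 0.5076.
ζ = δ/√(4π² + δ²) = 0.5076/√(39.48 + 0.258) = 0.5076/6.304 = 0.08053.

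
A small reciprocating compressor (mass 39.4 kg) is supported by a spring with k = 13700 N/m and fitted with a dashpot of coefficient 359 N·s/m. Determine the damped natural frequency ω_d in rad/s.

18.1 rad/s

ω_n = √(k/m) = √(13700/39.4) = 18.65 rad/s.
Critical damping c_c = 2√(k·m) = 2√(13700 × 39.4) = 1469 N·s/m, so ζ = c/c_c = 359/1469 = 0.2443.
ω_d = ω_n√(1 − ζ²) = 18.65 × √(1 − 0.0597) = 18.08 rad/s.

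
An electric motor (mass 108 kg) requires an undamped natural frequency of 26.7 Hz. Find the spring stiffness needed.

3040000 N/m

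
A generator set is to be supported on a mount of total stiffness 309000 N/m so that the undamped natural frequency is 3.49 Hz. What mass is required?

ω_n = 2πf_n = 2π × 3.49 = 21.93 rad/s.
m = k/ω_n² = 309000/21.93² = 309000/480.9 = 642.6 kg.

643 kg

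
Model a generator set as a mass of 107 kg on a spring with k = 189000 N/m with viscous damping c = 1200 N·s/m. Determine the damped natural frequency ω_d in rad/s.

ω_n = √(k/m) = √(189000/107) = 42.03 rad/s.
Critical damping c_c = 2√(k·m) = 2√(189000 × 107) = 8994 N·s/m, so ζ = c/c_c = 1200/8994 = 0.1334.
ω_d = ω_n√(1 − ζ²) = 42.03 × √(1 − 0.0178) = 41.65 rad/s.

41.7 rad/s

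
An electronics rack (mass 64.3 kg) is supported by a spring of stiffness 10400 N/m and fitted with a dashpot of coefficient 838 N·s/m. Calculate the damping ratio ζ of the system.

0.512

ω_n = √(k/m) = √(10400/64.3) = 12.72 rad/s.
Critical damping c_c = 2√(k·m) = 2√(10400 × 64.3) = 1636 N·s/m, so ζ = c/c_c = 838/1636 = 0.5124.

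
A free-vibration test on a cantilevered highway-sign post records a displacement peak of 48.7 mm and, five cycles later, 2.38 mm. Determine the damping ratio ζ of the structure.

0.0956

Logarithmic decrement δ = (1/n)·ln(x₀/x_n) = (1/5)·ln(48.7/2.38) = (1/5)·ln(20.46) = 0.6037.
ζ = δ/√(4π² + δ²) = 0.6037/√(39.48 + 0.364) = 0.6037/6.312 = 0.09564.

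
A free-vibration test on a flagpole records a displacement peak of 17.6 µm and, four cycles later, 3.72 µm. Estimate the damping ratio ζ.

0.0617

Logarithmic decrement δ = (1/n)·ln(x₀/x_n) = (1/4)·ln(17.6/3.72) = (1/4)·ln(4.731) = 0.3885.
ζ = δ/√(4π² + δ²) = 0.3885/√(39.48 + 0.151) = 0.3885/6.295 = 0.06172.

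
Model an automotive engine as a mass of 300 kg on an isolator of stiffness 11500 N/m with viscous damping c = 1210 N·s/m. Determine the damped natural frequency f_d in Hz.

0.932 Hz

ω_n = √(k/m) = √(11500/300) = 6.191 rad/s.
Critical damping c_c = 2√(k·m) = 2√(11500 × 300) = 3715 N·s/m, so ζ = c/c_c = 1210/3715 = 0.3257.
ω_d = ω_n√(1 − ζ²) = 6.191 × √(1 − 0.106) = 5.854 rad/s.
f_d = ω_d/(2π) = 0.9317 Hz.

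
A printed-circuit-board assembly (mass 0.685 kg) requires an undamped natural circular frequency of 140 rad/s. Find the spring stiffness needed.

13400 N/m

k = m·ω_n² = 0.685 × 140.0² = 0.685 × 19600 = 13430 N/m.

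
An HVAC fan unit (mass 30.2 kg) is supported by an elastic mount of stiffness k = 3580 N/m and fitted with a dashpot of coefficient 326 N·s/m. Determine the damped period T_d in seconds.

ω_n = √(k/m) = √(3580/30.2) = 10.89 rad/s.
Critical damping c_c = 2√(k·m) = 2√(3580 × 30.2) = 657.6 N·s/m, so ζ = c/c_c = 326/657.6 = 0.4957.
ω_d = ω_n√(1 − ζ²) = 10.89 × √(1 − 0.246) = 9.456 rad/s.
T_d = 2π/ω_d = 0.6645 s.

0.664 s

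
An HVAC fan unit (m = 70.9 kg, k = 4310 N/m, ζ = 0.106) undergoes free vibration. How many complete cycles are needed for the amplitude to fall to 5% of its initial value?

Logarithmic decrement δ = 2πζ/√(1 − ζ²) = 2π × 0.1060/√(1 − 0.0112) = 0.6698.
x_n/x₀ = e^(−nδ) ≤ 0.05; take ln: n ≥ ln(1/0.05)/δ = 2.996/0.6698 = 4.473.
So 5 complete cycles are required.

5 cycles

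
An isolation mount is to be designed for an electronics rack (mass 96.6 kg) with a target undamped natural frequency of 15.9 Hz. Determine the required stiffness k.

ω_n = 2πf_n = 2π × 15.9 = 99.90 rad/s.
k = m·ω_n² = 96.6 × 99.90² = 96.6 × 9981 = 964100 N/m.

964000 N/m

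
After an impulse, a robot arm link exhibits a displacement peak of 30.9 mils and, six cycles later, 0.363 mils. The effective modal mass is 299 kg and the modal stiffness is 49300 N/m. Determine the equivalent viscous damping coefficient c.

899 N·s/m

Logarithmic decrement δ = (1/n)·ln(x₀/x_n) = (1/6)·ln(30.9/0.363) = (1/6)·ln(85.12) = 0.7407.
ζ = δ/√(4π² + δ²) = 0.7407/√(39.48 + 0.549) = 0.7407/6.327 = 0.1171.
c = ζ · 2√(km) = 0.1171 × 2√(49300 × 299) = 0.1171 × 7679 = 899.0 N·s/m.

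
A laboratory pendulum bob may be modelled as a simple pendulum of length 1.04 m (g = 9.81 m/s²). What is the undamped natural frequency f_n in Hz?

0.489 Hz

For a simple pendulum ω_n = √(g/L) = √(9.81/1.04) = √9.433 = 3.071 rad/s.
f_n = ω_n/(2π) = 3.071/6.283 = 0.4888 Hz.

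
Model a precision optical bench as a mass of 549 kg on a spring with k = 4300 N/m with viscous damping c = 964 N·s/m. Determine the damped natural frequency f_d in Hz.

0.423 Hz

ω_n = √(k/m) = √(4300/549) = 2.799 rad/s.
Critical damping c_c = 2√(k·m) = 2√(4300 × 549) = 3073 N·s/m, so ζ = c/c_c = 964/3073 = 0.3137.
ω_d = ω_n√(1 − ζ²) = 2.799 × √(1 − 0.0984) = 2.657 rad/s.
f_d = ω_d/(2π) = 0.4229 Hz.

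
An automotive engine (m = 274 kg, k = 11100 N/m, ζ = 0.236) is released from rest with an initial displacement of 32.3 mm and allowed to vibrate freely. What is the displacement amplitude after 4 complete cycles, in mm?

0.0722 mm

Logarithmic decrement δ = 2πζ/√(1 − ζ²) = 2π × 0.2360/√(1 − 0.0557) = 1.526.
After n cycles, x_n/x₀ = e^(−nδ), so x_4 = 32.3 × e^(−4 × 1.526) = 32.3 × 0.002234 = 0.07217 mm.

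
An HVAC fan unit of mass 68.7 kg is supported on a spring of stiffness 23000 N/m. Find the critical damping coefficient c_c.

c_c = 2√(k·m) = 2√(23000 × 68.7) = 2 × 1257 = 2514 N·s/m.

2510 N·s/m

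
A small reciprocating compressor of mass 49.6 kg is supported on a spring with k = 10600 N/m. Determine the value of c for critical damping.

c_c = 2√(k·m) = 2√(10600 × 49.6) = 2 × 725.1 = 1450 N·s/m.

1450 N·s/m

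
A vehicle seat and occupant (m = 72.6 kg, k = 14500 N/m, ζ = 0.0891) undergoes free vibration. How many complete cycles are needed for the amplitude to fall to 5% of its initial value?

Logarithmic decrement δ = 2πζ/√(1 − ζ²) = 2π × 0.08910/√(1 − 0.00794) = 0.5621.
x_n/x₀ = e^(−nδ) ≤ 0.05; take ln: n ≥ ln(1/0.05)/δ = 2.996/0.5621 = 5.330.
So 6 complete cycles are required.

6 cycles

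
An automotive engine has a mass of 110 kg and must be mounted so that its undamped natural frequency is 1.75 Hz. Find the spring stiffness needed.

ω_n = 2πf_n = 2π × 1.75 = 11.00 rad/s.
k = m·ω_n² = 110 × 11.00² = 110 × 120.9 = 13300 N/m.

13300 N/m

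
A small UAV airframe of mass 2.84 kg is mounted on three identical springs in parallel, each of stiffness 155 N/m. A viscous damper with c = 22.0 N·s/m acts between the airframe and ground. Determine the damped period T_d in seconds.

0.515 s

Parallel springs add: k_eq = 3 × 155 = 465.0 N/m.
ω_n = √(k_eq/m) = √(465.0/2.84) = 12.80 rad/s.
Critical damping c_c = 2√(k_eq·m) = 2√(465.0 × 2.84) = 72.68 N·s/m, so ζ = c/c_c = 22.0/72.68 = 0.3027.
ω_d = ω_n√(1 − ζ²) = 12.80 × √(1 − 0.0916) = 12.20 rad/s.
T_d = 2π/ω_d = 0.5152 s.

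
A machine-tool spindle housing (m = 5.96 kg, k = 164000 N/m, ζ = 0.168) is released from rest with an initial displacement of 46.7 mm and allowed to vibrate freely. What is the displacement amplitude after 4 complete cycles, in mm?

Logarithmic decrement δ = 2πζ/√(1 − ζ²) = 2π × 0.1680/√(1 − 0.0282) = 1.071.
After n cycles, x_n/x₀ = e^(−nδ), so x_4 = 46.7 × e^(−4 × 1.071) = 46.7 × 0.01380 = 0.6444 mm.

0.644 mm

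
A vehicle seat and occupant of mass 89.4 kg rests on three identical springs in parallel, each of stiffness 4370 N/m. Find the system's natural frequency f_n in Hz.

1.93 Hz

Parallel springs add: k_eq = 3 × 4370 = 13110 N/m.
ω_n = √(k_eq/m) = √(13110/89.4) = √146.6 = 12.11 rad/s.
f_n = ω_n/(2π) = 12.11/6.283 = 1.927 Hz.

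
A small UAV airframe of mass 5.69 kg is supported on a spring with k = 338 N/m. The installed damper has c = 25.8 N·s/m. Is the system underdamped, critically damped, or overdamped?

underdamped

c_c = 2√(k·m) = 87.71 N·s/m; ζ = c/c_c = 25.8/87.71 = 0.294.
Since ζ < 1 the system is underdamped.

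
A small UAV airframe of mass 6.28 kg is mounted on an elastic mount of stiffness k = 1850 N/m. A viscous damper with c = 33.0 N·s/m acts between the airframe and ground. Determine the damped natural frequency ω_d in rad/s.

17.0 rad/s

ω_n = √(k/m) = √(1850/6.28) = 17.16 rad/s.
Critical damping c_c = 2√(k·m) = 2√(1850 × 6.28) = 215.6 N·s/m, so ζ = c/c_c = 33.0/215.6 = 0.1531.
ω_d = ω_n√(1 − ζ²) = 17.16 × √(1 − 0.0234) = 16.96 rad/s.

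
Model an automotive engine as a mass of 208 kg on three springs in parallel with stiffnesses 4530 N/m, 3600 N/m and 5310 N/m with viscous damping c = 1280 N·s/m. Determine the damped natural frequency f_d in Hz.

1.18 Hz

Parallel springs add: k_eq = 4530 + 3600 + 5310 = 13440 N/m.
ω_n = √(k_eq/m) = √(13440/208) = 8.038 rad/s.
Critical damping c_c = 2√(k_eq·m) = 2√(13440 × 208) = 3344 N·s/m, so ζ = c/c_c = 1280/3344 = 0.3828.
ω_d = ω_n√(1 − ζ²) = 8.038 × √(1 − 0.147) = 7.426 rad/s.
f_d = ω_d/(2π) = 1.182 Hz.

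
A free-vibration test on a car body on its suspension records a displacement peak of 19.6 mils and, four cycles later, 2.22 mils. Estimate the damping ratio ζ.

0.0863

Logarithmic decrement δ = (1/n)·ln(x₀/x_n) = (1/4)·ln(19.6/2.22) = (1/4)·ln(8.829) = 0.5445.
ζ = δ/√(4π² + δ²) = 0.5445/√(39.48 + 0.296) = 0.5445/6.307 = 0.08634.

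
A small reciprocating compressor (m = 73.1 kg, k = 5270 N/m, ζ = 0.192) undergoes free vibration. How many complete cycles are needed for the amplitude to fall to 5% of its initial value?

3 cycles

Logarithmic decrement δ = 2πζ/√(1 − ζ²) = 2π × 0.1920/√(1 − 0.0369) = 1.229.
x_n/x₀ = e^(−nδ) ≤ 0.05; take ln: n ≥ ln(1/0.05)/δ = 2.996/1.229 = 2.437.
So 3 complete cycles are required.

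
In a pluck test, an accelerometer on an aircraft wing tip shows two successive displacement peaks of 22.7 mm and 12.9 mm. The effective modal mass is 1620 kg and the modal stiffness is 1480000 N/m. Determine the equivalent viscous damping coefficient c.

8770 N·s/m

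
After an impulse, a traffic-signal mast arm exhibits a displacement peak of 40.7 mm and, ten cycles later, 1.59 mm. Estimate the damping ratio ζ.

Logarithmic decrement δ = (1/n)·ln(x₀/x_n) = (1/10)·ln(40.7/1.59) = (1/10)·ln(25.60) = 0.3242.
ζ = δ/√(4π² + δ²) = 0.3242/√(39.48 + 0.105) = 0.3242/6.292 = 0.05154.

0.0515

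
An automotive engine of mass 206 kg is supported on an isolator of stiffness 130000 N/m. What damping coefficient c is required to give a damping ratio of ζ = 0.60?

c_c = 2√(k·m) = 2√(130000 × 206) = 10350 N·s/m.
c = ζ·c_c = 0.60 × 10350 = 6210 N·s/m.

6210 N·s/m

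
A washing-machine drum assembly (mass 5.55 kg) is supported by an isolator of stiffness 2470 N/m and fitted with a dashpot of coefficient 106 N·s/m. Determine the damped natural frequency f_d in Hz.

2.99 Hz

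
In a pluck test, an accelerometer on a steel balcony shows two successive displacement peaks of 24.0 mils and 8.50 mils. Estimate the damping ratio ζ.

0.163

Logarithmic decrement δ = (1/n)·ln(x₀/x_n) = (1/1)·ln(24.0/8.50) = (1/1)·ln(2.824) = 1.038.
ζ = δ/√(4π² + δ²) = 1.038/√(39.48 + 1.08) = 1.038/6.368 = 0.1630.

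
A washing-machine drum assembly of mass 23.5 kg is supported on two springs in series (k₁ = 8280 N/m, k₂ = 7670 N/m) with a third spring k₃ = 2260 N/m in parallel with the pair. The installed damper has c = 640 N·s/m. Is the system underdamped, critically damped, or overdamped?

Series pair: k_s = k₁k₂/(k₁+k₂) = (8280)(7670)/(8280 + 7670) = 3982 N/m. In parallel with k₃: k_eq = 3982 + 2260 = 6242 N/m.
c_c = 2√(k_eq·m) = 766.0 N·s/m; ζ = c/c_c = 640/766.0 = 0.836.
Since ζ < 1 the system is underdamped.

underdamped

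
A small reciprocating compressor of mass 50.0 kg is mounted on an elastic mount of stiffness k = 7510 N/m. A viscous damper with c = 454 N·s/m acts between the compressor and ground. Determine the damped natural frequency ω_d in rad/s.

ω_n = √(k/m) = √(7510/50.0) = 12.26 rad/s.
Critical damping c_c = 2√(k·m) = 2√(7510 × 50.0) = 1226 N·s/m, so ζ = c/c_c = 454/1226 = 0.3704.
ω_d = ω_n√(1 − ζ²) = 12.26 × √(1 − 0.137) = 11.38 rad/s.

11.4 rad/s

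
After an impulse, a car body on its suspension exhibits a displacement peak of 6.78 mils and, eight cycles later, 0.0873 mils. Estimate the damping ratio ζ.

0.0863

Logarithmic decrement δ = (1/n)·ln(x₀/x_n) = (1/8)·ln(6.78/0.0873) = (1/8)·ln(77.66) = 0.5440.
ζ = δ/√(4π² + δ²) = 0.5440/√(39.48 + 0.296) = 0.5440/6.307 = 0.08627.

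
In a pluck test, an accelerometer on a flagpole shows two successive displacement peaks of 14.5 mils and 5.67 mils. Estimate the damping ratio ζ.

Logarithmic decrement δ = (1/n)·ln(x₀/x_n) = (1/1)·ln(14.5/5.67) = (1/1)·ln(2.557) = 0.9390.
ζ = δ/√(4π² + δ²) = 0.9390/√(39.48 + 0.882) = 0.9390/6.353 = 0.1478.

0.148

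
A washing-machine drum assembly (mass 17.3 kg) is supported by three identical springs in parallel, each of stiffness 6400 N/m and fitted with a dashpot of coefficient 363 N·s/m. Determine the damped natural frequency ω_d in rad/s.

Parallel springs add: k_eq = 3 × 6400 = 19200 N/m.
ω_n = √(k_eq/m) = √(19200/17.3) = 33.31 rad/s.
Critical damping c_c = 2√(k_eq·m) = 2√(19200 × 17.3) = 1153 N·s/m, so ζ = c/c_c = 363/1153 = 0.3149.
ω_d = ω_n√(1 − ζ²) = 33.31 × √(1 − 0.0992) = 31.62 rad/s.

31.6 rad/s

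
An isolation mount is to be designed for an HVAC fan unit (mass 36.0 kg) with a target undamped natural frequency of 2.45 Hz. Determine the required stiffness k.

8530 N/m

ω_n = 2πf_n = 2π × 2.45 = 15.39 rad/s.
k = m·ω_n² = 36.0 × 15.39² = 36.0 × 237.0 = 8531 N/m.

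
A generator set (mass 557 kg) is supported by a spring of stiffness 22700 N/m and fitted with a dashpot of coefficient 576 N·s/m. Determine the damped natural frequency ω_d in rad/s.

6.36 rad/s

ω_n = √(k/m) = √(22700/557) = 6.384 rad/s.
Critical damping c_c = 2√(k·m) = 2√(22700 × 557) = 7112 N·s/m, so ζ = c/c_c = 576/7112 = 0.08099.
ω_d = ω_n√(1 − ζ²) = 6.384 × √(1 − 0.00656) = 6.363 rad/s.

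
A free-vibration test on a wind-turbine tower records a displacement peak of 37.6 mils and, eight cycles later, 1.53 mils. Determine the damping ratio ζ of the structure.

Logarithmic decrement δ = (1/n)·ln(x₀/x_n) = (1/8)·ln(37.6/1.53) = (1/8)·ln(24.58) = 0.4002.
ζ = δ/√(4π² + δ²) = 0.4002/√(39.48 + 0.160) = 0.4002/6.296 = 0.06357.

0.0636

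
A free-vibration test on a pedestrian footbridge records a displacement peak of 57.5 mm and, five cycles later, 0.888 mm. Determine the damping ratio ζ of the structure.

0.132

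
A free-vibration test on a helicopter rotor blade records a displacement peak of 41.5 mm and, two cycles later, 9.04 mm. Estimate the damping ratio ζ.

0.120

Logarithmic decrement δ = (1/n)·ln(x₀/x_n) = (1/2)·ln(41.5/9.04) = (1/2)·ln(4.591) = 0.7620.
ζ = δ/√(4π² + δ²) = 0.7620/√(39.48 + 0.581) = 0.7620/6.329 = 0.1204.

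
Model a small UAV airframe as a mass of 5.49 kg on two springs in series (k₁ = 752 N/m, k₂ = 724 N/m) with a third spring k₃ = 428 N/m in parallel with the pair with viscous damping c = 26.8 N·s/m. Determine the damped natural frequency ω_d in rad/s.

11.8 rad/s

Series pair: k_s = k₁k₂/(k₁+k₂) = (752)(724)/(752 + 724) = 368.9 N/m. In parallel with k₃: k_eq = 368.9 + 428 = 796.9 N/m.
ω_n = √(k_eq/m) = √(796.9/5.49) = 12.05 rad/s.
Critical damping c_c = 2√(k_eq·m) = 2√(796.9 × 5.49) = 132.3 N·s/m, so ζ = c/c_c = 26.8/132.3 = 0.2026.
ω_d = ω_n√(1 − ζ²) = 12.05 × √(1 − 0.0410) = 11.80 rad/s.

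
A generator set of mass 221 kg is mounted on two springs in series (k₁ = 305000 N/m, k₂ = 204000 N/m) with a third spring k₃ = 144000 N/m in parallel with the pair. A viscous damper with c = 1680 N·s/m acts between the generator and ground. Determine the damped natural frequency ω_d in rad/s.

34.5 rad/s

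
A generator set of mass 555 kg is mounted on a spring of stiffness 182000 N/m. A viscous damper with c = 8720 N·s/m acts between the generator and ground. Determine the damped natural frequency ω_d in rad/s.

ω_n = √(k/m) = √(182000/555) = 18.11 rad/s.
Critical damping c_c = 2√(k·m) = 2√(182000 × 555) = 20100 N·s/m, so ζ = c/c_c = 8720/20100 = 0.4338.
ω_d = ω_n√(1 − ζ²) = 18.11 × √(1 − 0.188) = 16.32 rad/s.

16.3 rad/s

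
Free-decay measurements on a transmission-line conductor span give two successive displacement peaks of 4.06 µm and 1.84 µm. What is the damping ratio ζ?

0.125

Logarithmic decrement δ = (1/n)·ln(x₀/x_n) = (1/1)·ln(4.06/1.84) = (1/1)·ln(2.207) = 0.7914.
ζ = δ/√(4π² + δ²) = 0.7914/√(39.48 + 0.626) = 0.7914/6.333 = 0.1250.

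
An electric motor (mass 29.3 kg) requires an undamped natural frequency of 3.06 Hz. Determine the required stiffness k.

10800 N/m

ω_n = 2πf_n = 2π × 3.06 = 19.23 rad/s.
k = m·ω_n² = 29.3 × 19.23² = 29.3 × 369.7 = 10830 N/m.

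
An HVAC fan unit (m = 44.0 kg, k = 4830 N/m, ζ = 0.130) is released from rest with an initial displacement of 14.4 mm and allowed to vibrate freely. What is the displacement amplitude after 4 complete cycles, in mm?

0.534 mm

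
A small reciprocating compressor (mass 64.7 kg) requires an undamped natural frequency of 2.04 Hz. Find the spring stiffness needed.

10600 N/m

ω_n = 2πf_n = 2π × 2.04 = 12.82 rad/s.
k = m·ω_n² = 64.7 × 12.82² = 64.7 × 164.3 = 10630 N/m.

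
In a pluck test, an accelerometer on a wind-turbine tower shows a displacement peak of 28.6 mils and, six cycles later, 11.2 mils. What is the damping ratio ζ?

Logarithmic decrement δ = (1/n)·ln(x₀/x_n) = (1/6)·ln(28.6/11.2) = (1/6)·ln(2.554) = 0.1562.
ζ = δ/√(4π² + δ²) = 0.1562/√(39.48 + 0.0244) = 0.1562/6.285 = 0.02486.

0.0249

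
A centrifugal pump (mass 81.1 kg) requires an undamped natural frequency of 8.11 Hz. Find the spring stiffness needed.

211000 N/m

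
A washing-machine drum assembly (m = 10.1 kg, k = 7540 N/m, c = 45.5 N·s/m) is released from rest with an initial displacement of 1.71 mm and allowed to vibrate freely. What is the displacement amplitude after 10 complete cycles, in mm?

ζ = c/(2√(km)) = 45.5/(2√(7540 × 10.1)) = 45.5/551.9 = 0.08244.
Logarithmic decrement δ = 2πζ/√(1 − ζ²) = 2π × 0.08244/√(1 − 0.00680) = 0.5198.
After n cycles, x_n/x₀ = e^(−nδ), so x_10 = 1.71 × e^(−10 × 0.5198) = 1.71 × 0.005530 = 0.009457 mm.

0.00946 mm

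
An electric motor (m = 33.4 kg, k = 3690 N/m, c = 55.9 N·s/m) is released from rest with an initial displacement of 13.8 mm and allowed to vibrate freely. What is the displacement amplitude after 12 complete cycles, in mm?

0.0335 mm

ζ = c/(2√(km)) = 55.9/(2√(3690 × 33.4)) = 55.9/702.1 = 0.07962.
Logarithmic decrement δ = 2πζ/√(1 − ζ²) = 2π × 0.07962/√(1 − 0.00634) = 0.5018.
After n cycles, x_n/x₀ = e^(−nδ), so x_12 = 13.8 × e^(−12 × 0.5018) = 13.8 × 0.002425 = 0.03346 mm.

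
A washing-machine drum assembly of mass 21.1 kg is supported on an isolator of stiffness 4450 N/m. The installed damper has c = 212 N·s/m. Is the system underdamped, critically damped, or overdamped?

underdamped

c_c = 2√(k·m) = 612.8 N·s/m; ζ = c/c_c = 212/612.8 = 0.346.
Since ζ < 1 the system is underdamped.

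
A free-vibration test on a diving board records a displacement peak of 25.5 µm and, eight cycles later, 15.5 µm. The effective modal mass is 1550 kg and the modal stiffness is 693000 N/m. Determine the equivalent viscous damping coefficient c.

Logarithmic decrement δ = (1/n)·ln(x₀/x_n) = (1/8)·ln(25.5/15.5) = (1/8)·ln(1.645) = 0.06223.
ζ = δ/√(4π² + δ²) = 0.06223/√(39.48 + 0.00387) = 0.06223/6.283 = 0.009904.
c = ζ · 2√(km) = 0.009904 × 2√(693000 × 1550) = 0.009904 × 65550 = 649.2 N·s/m.

649 N·s/m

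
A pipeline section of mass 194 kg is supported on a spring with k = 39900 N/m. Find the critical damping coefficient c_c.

5560 N·s/m

c_c = 2√(k·m) = 2√(39900 × 194) = 2 × 2782 = 5564 N·s/m.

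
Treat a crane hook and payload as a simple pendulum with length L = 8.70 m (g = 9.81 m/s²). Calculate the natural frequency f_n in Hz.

For a simple pendulum ω_n = √(g/L) = √(9.81/8.70) = √1.128 = 1.062 rad/s.
f_n = ω_n/(2π) = 1.062/6.283 = 0.1690 Hz.

0.169 Hz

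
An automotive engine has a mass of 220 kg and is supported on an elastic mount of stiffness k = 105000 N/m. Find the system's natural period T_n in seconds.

0.288 s

ω_n = √(k/m) = √(105000/220) = √477.3 = 21.85 rad/s.
T_n = 2π/ω_n = 6.283/21.85 = 0.2876 s.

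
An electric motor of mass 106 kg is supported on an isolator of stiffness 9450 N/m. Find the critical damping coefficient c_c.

c_c = 2√(k·m) = 2√(9450 × 106) = 2 × 1001 = 2002 N·s/m.

2000 N·s/m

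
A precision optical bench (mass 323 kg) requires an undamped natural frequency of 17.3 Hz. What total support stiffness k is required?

3820000 N/m

ω_n = 2πf_n = 2π × 17.3 = 108.7 rad/s.
k = m·ω_n² = 323 × 108.7² = 323 × 11820 = 3816000 N/m.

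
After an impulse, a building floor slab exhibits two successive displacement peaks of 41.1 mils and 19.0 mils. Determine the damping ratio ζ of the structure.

Logarithmic decrement δ = (1/n)·ln(x₀/x_n) = (1/1)·ln(41.1/19.0) = (1/1)·ln(2.163) = 0.7716.
ζ = δ/√(4π² + δ²) = 0.7716/√(39.48 + 0.595) = 0.7716/6.330 = 0.1219.

0.122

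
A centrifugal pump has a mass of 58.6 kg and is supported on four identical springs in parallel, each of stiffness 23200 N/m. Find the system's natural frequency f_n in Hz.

6.33 Hz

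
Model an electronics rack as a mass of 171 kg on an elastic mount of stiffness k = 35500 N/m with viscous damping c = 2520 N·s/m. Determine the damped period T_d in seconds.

0.507 s

ω_n = √(k/m) = √(35500/171) = 14.41 rad/s.
Critical damping c_c = 2√(k·m) = 2√(35500 × 171) = 4928 N·s/m, so ζ = c/c_c = 2520/4928 = 0.5114.
ω_d = ω_n√(1 − ζ²) = 14.41 × √(1 − 0.262) = 12.38 rad/s.
T_d = 2π/ω_d = 0.5075 s.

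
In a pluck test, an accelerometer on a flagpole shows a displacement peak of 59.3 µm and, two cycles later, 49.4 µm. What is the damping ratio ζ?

Logarithmic decrement δ = (1/n)·ln(x₀/x_n) = (1/2)·ln(59.3/49.4) = (1/2)·ln(1.200) = 0.09133.
ζ = δ/√(4π² + δ²) = 0.09133/√(39.48 + 0.00834) = 0.09133/6.284 = 0.01453.

0.0145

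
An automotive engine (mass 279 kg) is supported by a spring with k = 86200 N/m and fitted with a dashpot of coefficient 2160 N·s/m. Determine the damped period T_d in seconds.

0.366 s

ω_n = √(k/m) = √(86200/279) = 17.58 rad/s.
Critical damping c_c = 2√(k·m) = 2√(86200 × 279) = 9808 N·s/m, so ζ = c/c_c = 2160/9808 = 0.2202.
ω_d = ω_n√(1 − ζ²) = 17.58 × √(1 − 0.0485) = 17.15 rad/s.
T_d = 2π/ω_d = 0.3665 s.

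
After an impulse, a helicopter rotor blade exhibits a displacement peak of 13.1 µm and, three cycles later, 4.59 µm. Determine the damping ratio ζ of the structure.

0.0556

Logarithmic decrement δ = (1/n)·ln(x₀/x_n) = (1/3)·ln(13.1/4.59) = (1/3)·ln(2.854) = 0.3496.
ζ = δ/√(4π² + δ²) = 0.3496/√(39.48 + 0.122) = 0.3496/6.293 = 0.05555.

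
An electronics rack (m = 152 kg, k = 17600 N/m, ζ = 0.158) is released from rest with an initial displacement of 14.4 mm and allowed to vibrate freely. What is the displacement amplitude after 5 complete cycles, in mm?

0.0945 mm

Logarithmic decrement δ = 2πζ/√(1 − ζ²) = 2π × 0.1580/√(1 − 0.0250) = 1.005.
After n cycles, x_n/x₀ = e^(−nδ), so x_5 = 14.4 × e^(−5 × 1.005) = 14.4 × 0.006559 = 0.09446 mm.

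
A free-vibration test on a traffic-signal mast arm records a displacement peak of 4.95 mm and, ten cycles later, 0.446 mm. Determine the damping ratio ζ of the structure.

0.0383

Logarithmic decrement δ = (1/n)·ln(x₀/x_n) = (1/10)·ln(4.95/0.446) = (1/10)·ln(11.10) = 0.2407.
ζ = δ/√(4π² + δ²) = 0.2407/√(39.48 + 0.0579) = 0.2407/6.288 = 0.03828.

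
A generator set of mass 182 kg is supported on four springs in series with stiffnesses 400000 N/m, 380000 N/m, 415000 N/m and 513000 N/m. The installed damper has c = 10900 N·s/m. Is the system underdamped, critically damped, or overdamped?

Series springs: 1/k_eq = 1/400000 + 1/380000 + 1/415000 + 1/513000 = 9.491×10^-6, so k_eq = 105400 N/m.
c_c = 2√(k_eq·m) = 8758 N·s/m; ζ = c/c_c = 10900/8758 = 1.24.
Since ζ > 1 the system is overdamped.

overdamped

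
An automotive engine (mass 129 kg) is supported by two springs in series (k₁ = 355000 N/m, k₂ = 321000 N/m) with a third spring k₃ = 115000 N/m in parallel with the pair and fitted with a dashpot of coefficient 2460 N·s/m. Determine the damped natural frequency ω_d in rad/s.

Series pair: k_s = k₁k₂/(k₁+k₂) = (355000)(321000)/(355000 + 321000) = 168600 N/m. In parallel with k₃: k_eq = 168600 + 115000 = 283600 N/m.
ω_n = √(k_eq/m) = √(283600/129) = 46.89 rad/s.
Critical damping c_c = 2√(k_eq·m) = 2√(283600 × 129) = 12100 N·s/m, so ζ = c/c_c = 2460/12100 = 0.2034.
ω_d = ω_n√(1 − ζ²) = 46.89 × √(1 − 0.0414) = 45.91 rad/s.

45.9 rad/s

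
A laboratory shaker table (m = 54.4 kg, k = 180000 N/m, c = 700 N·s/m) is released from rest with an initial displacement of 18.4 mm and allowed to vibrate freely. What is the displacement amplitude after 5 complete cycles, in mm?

ζ = c/(2√(km)) = 700/(2√(180000 × 54.4)) = 700/6258 = 0.1118.
Logarithmic decrement δ = 2πζ/√(1 − ζ²) = 2π × 0.1118/√(1 − 0.0125) = 0.7072.
After n cycles, x_n/x₀ = e^(−nδ), so x_5 = 18.4 × e^(−5 × 0.7072) = 18.4 × 0.02913 = 0.5360 mm.

0.536 mm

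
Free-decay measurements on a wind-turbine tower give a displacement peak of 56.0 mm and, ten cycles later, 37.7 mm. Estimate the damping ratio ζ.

0.00630

Logarithmic decrement δ = (1/n)·ln(x₀/x_n) = (1/10)·ln(56.0/37.7) = (1/10)·ln(1.485) = 0.03957.
ζ = δ/√(4π² + δ²) = 0.03957/√(39.48 + 0.00157) = 0.03957/6.283 = 0.006298.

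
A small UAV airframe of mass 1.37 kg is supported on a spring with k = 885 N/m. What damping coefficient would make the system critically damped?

69.6 N·s/m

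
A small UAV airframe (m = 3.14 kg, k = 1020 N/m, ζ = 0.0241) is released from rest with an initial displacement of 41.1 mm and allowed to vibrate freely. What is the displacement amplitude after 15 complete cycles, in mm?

4.24 mm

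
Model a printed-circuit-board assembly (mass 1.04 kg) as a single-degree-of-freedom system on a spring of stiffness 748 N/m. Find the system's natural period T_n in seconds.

0.234 s

ω_n = √(k/m) = √(748.0/1.04) = √719.2 = 26.82 rad/s.
T_n = 2π/ω_n = 6.283/26.82 = 0.2343 s.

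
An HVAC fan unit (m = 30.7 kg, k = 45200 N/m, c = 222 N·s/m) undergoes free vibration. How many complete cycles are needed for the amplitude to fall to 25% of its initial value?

ζ = c/(2√(km)) = 222/(2√(45200 × 30.7)) = 222/2356 = 0.09423.
Logarithmic decrement δ = 2πζ/√(1 − ζ²) = 2π × 0.09423/√(1 − 0.00888) = 0.5947.
x_n/x₀ = e^(−nδ) ≤ 0.25; take ln: n ≥ ln(1/0.25)/δ = 1.386/0.5947 = 2.331.
So 3 complete cycles are required.

3 cycles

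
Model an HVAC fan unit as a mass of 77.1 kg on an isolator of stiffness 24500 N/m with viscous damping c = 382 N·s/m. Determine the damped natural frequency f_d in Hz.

2.81 Hz

ω_n = √(k/m) = √(24500/77.1) = 17.83 rad/s.
Critical damping c_c = 2√(k·m) = 2√(24500 × 77.1) = 2749 N·s/m, so ζ = c/c_c = 382/2749 = 0.1390.
ω_d = ω_n√(1 − ζ²) = 17.83 × √(1 − 0.0193) = 17.65 rad/s.
f_d = ω_d/(2π) = 2.810 Hz.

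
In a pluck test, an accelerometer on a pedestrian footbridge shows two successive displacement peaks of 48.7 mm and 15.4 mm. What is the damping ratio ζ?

0.180

Logarithmic decrement δ = (1/n)·ln(x₀/x_n) = (1/1)·ln(48.7/15.4) = (1/1)·ln(3.162) = 1.151.
ζ = δ/√(4π² + δ²) = 1.151/√(39.48 + 1.33) = 1.151/6.388 = 0.1802.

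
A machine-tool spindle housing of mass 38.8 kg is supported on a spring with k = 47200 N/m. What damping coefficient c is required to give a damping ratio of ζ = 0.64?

1730 N·s/m

c_c = 2√(k·m) = 2√(47200 × 38.8) = 2707 N·s/m.
c = ζ·c_c = 0.64 × 2707 = 1732 N·s/m.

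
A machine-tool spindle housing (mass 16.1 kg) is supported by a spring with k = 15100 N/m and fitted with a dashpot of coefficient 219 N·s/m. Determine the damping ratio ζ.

0.222

ω_n = √(k/m) = √(15100/16.1) = 30.62 rad/s.
Critical damping c_c = 2√(k·m) = 2√(15100 × 16.1) = 986.1 N·s/m, so ζ = c/c_c = 219/986.1 = 0.2221.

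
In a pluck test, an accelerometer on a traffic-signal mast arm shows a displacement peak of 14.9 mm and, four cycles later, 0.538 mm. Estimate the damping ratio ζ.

0.131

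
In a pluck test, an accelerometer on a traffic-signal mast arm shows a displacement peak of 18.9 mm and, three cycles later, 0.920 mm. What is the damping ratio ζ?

0.158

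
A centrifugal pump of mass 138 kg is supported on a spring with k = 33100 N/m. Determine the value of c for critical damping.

4270 N·s/m

c_c = 2√(k·m) = 2√(33100 × 138) = 2 × 2137 = 4274 N·s/m.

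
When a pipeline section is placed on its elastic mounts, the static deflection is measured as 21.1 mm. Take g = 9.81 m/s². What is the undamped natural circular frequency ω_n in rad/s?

21.6 rad/s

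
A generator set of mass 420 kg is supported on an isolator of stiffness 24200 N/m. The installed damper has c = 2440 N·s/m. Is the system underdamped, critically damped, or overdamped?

underdamped

c_c = 2√(k·m) = 6376 N·s/m; ζ = c/c_c = 2440/6376 = 0.383.
Since ζ < 1 the system is underdamped.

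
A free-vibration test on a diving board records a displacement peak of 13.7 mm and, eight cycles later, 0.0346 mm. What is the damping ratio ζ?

0.118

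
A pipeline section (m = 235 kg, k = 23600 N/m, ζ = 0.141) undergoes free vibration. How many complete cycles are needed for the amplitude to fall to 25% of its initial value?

Logarithmic decrement δ = 2πζ/√(1 − ζ²) = 2π × 0.1410/√(1 − 0.0199) = 0.8949.
x_n/x₀ = e^(−nδ) ≤ 0.25; take ln: n ≥ ln(1/0.25)/δ = 1.386/0.8949 = 1.549.
So 2 complete cycles are required.

2 cycles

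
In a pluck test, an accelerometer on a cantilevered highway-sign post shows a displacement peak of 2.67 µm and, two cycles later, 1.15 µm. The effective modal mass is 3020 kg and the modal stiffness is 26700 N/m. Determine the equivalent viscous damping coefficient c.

1200 N·s/m

Logarithmic decrement δ = (1/n)·ln(x₀/x_n) = (1/2)·ln(2.67/1.15) = (1/2)·ln(2.322) = 0.4212.
ζ = δ/√(4π² + δ²) = 0.4212/√(39.48 + 0.177) = 0.4212/6.297 = 0.06688.
c = ζ · 2√(km) = 0.06688 × 2√(26700 × 3020) = 0.06688 × 17960 = 1201 N·s/m.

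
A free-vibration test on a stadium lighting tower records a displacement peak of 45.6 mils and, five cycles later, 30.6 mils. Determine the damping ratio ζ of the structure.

Logarithmic decrement δ = (1/n)·ln(x₀/x_n) = (1/5)·ln(45.6/30.6) = (1/5)·ln(1.490) = 0.07978.
ζ = δ/√(4π² + δ²) = 0.07978/√(39.48 + 0.00637) = 0.07978/6.284 = 0.01270.

0.0127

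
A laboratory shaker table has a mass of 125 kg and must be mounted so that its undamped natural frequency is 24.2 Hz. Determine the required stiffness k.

ω_n = 2πf_n = 2π × 24.2 = 152.1 rad/s.
k = m·ω_n² = 125 × 152.1² = 125 × 23120 = 2890000 N/m.

2890000 N/m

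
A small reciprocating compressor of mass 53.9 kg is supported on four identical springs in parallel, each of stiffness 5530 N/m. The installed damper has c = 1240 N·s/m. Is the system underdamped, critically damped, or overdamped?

underdamped

Parallel springs add: k_eq = 4 × 5530 = 22120 N/m.
c_c = 2√(k_eq·m) = 2184 N·s/m; ζ = c/c_c = 1240/2184 = 0.568.
Since ζ < 1 the system is underdamped.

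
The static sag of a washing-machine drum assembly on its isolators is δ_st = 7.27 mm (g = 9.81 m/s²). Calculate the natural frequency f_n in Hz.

ω_n = √(g/δ_st) = √(9.81/0.00727) = √1349 = 36.73 rad/s.
f_n = ω_n/(2π) = 36.73/6.283 = 5.846 Hz.

5.85 Hz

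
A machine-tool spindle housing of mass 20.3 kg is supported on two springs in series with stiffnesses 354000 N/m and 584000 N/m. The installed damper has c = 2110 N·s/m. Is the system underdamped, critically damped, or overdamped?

underdamped

Series springs: 1/k_eq = 1/354000 + 1/584000 = 4.537×10^-6, so k_eq = 220400 N/m.
c_c = 2√(k_eq·m) = 4230 N·s/m; ζ = c/c_c = 2110/4230 = 0.499.
Since ζ < 1 the system is underdamped.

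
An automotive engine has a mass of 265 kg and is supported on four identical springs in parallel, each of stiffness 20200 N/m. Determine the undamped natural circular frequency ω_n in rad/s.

17.5 rad/s

Parallel springs add: k_eq = 4 × 20200 = 80800 N/m.
ω_n = √(k_eq/m) = √(80800/265) = √304.9 = 17.46 rad/s.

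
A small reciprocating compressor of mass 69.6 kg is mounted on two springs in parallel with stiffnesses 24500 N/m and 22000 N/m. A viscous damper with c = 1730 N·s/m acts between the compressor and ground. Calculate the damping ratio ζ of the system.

Parallel springs add: k_eq = 24500 + 22000 = 46500 N/m.
ω_n = √(k_eq/m) = √(46500/69.6) = 25.85 rad/s.
Critical damping c_c = 2√(k_eq·m) = 2√(46500 × 69.6) = 3598 N·s/m, so ζ = c/c_c = 1730/3598 = 0.4808.

0.481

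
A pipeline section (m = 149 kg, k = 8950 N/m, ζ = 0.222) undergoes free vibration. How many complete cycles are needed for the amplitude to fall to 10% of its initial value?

2 cycles

Logarithmic decrement δ = 2πζ/√(1 − ζ²) = 2π × 0.2220/√(1 − 0.0493) = 1.431.
x_n/x₀ = e^(−nδ) ≤ 0.1; take ln: n ≥ ln(1/0.1)/δ = 2.303/1.431 = 1.610.
So 2 complete cycles are required.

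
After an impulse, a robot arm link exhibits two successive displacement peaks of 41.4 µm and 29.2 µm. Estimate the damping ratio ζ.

0.0555

Logarithmic decrement δ = (1/n)·ln(x₀/x_n) = (1/1)·ln(41.4/29.2) = (1/1)·ln(1.418) = 0.3491.
ζ = δ/√(4π² + δ²) = 0.3491/√(39.48 + 0.122) = 0.3491/6.293 = 0.05548.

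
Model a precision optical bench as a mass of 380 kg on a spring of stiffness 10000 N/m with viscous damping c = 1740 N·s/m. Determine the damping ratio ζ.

0.446

ω_n = √(k/m) = √(10000/380) = 5.130 rad/s.
Critical damping c_c = 2√(k·m) = 2√(10000 × 380) = 3899 N·s/m, so ζ = c/c_c = 1740/3899 = 0.4463.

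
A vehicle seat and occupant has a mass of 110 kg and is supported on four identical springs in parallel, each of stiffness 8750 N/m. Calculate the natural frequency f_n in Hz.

Parallel springs add: k_eq = 4 × 8750 = 35000 N/m.
ω_n = √(k_eq/m) = √(35000/110) = √318.2 = 17.84 rad/s.
f_n = ω_n/(2π) = 17.84/6.283 = 2.839 Hz.

2.84 Hz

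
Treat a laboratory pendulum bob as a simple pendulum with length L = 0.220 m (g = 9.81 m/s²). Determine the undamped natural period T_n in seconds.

0.941 s

For a simple pendulum ω_n = √(g/L) = √(9.81/0.220) = √44.59 = 6.678 rad/s.
T_n = 2π/ω_n = 6.283/6.678 = 0.9409 s.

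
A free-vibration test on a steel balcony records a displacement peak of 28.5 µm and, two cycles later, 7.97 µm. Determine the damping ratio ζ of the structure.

Logarithmic decrement δ = (1/n)·ln(x₀/x_n) = (1/2)·ln(28.5/7.97) = (1/2)·ln(3.576) = 0.6371.
ζ = δ/√(4π² + δ²) = 0.6371/√(39.48 + 0.406) = 0.6371/6.315 = 0.1009.

0.101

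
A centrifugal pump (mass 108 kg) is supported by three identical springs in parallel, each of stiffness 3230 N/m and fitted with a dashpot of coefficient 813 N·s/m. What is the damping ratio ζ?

0.397

Parallel springs add: k_eq = 3 × 3230 = 9690 N/m.
ω_n = √(k_eq/m) = √(9690/108) = 9.472 rad/s.
Critical damping c_c = 2√(k_eq·m) = 2√(9690 × 108) = 2046 N·s/m, so ζ = c/c_c = 813/2046 = 0.3974.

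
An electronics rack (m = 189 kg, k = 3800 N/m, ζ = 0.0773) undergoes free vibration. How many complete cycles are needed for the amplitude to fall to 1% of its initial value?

10 cycles

Logarithmic decrement δ = 2πζ/√(1 − ζ²) = 2π × 0.07730/√(1 − 0.00598) = 0.4871.
x_n/x₀ = e^(−nδ) ≤ 0.01; take ln: n ≥ ln(1/0.01)/δ = 4.605/0.4871 = 9.453.
So 10 complete cycles are required.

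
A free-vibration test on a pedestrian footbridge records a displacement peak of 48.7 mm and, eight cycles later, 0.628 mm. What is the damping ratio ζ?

0.0862

Logarithmic decrement δ = (1/n)·ln(x₀/x_n) = (1/8)·ln(48.7/0.628) = (1/8)·ln(77.55) = 0.5439.
ζ = δ/√(4π² + δ²) = 0.5439/√(39.48 + 0.296) = 0.5439/6.307 = 0.08624.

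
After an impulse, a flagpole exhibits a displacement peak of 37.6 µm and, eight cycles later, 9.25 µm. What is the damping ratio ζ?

0.0279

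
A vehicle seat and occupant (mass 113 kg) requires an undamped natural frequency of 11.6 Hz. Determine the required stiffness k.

ω_n = 2πf_n = 2π × 11.6 = 72.88 rad/s.
k = m·ω_n² = 113 × 72.88² = 113 × 5312 = 600300 N/m.

600000 N/m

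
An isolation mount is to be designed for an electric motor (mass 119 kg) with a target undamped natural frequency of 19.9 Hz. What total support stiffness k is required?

ω_n = 2πf_n = 2π × 19.9 = 125.0 rad/s.
k = m·ω_n² = 119 × 125.0² = 119 × 15630 = 1860000 N/m.

1860000 N/m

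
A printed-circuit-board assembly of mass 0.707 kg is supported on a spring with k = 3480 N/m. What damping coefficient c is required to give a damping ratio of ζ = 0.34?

c_c = 2√(k·m) = 2√(3480 × 0.707) = 99.20 N·s/m.
c = ζ·c_c = 0.34 × 99.20 = 33.73 N·s/m.

33.7 N·s/m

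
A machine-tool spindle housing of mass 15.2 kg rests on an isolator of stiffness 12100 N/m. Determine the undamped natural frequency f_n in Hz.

4.49 Hz

ω_n = √(k/m) = √(12100/15.2) = √796.1 = 28.21 rad/s.
f_n = ω_n/(2π) = 28.21/6.283 = 4.490 Hz.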